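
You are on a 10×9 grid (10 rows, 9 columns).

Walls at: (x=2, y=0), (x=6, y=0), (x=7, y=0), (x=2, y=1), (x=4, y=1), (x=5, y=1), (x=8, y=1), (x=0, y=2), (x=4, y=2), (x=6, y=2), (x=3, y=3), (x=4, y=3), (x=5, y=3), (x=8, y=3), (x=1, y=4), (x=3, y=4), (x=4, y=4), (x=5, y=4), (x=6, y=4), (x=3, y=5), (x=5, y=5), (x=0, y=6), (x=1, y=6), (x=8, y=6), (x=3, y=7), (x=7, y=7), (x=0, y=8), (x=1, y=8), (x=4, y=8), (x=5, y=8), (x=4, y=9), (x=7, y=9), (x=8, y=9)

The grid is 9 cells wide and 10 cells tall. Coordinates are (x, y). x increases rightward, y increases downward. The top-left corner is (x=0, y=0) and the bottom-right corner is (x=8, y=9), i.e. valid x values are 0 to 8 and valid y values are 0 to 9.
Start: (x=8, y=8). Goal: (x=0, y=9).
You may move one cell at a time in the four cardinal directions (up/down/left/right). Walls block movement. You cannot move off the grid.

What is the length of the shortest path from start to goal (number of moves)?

Answer: Shortest path length: 13

Derivation:
BFS from (x=8, y=8) until reaching (x=0, y=9):
  Distance 0: (x=8, y=8)
  Distance 1: (x=8, y=7), (x=7, y=8)
  Distance 2: (x=6, y=8)
  Distance 3: (x=6, y=7), (x=6, y=9)
  Distance 4: (x=6, y=6), (x=5, y=7), (x=5, y=9)
  Distance 5: (x=6, y=5), (x=5, y=6), (x=7, y=6), (x=4, y=7)
  Distance 6: (x=7, y=5), (x=4, y=6)
  Distance 7: (x=7, y=4), (x=4, y=5), (x=8, y=5), (x=3, y=6)
  Distance 8: (x=7, y=3), (x=8, y=4), (x=2, y=6)
  Distance 9: (x=7, y=2), (x=6, y=3), (x=2, y=5), (x=2, y=7)
  Distance 10: (x=7, y=1), (x=8, y=2), (x=2, y=4), (x=1, y=5), (x=1, y=7), (x=2, y=8)
  Distance 11: (x=6, y=1), (x=2, y=3), (x=0, y=5), (x=0, y=7), (x=3, y=8), (x=2, y=9)
  Distance 12: (x=2, y=2), (x=1, y=3), (x=0, y=4), (x=1, y=9), (x=3, y=9)
  Distance 13: (x=1, y=2), (x=3, y=2), (x=0, y=3), (x=0, y=9)  <- goal reached here
One shortest path (13 moves): (x=8, y=8) -> (x=7, y=8) -> (x=6, y=8) -> (x=6, y=7) -> (x=5, y=7) -> (x=4, y=7) -> (x=4, y=6) -> (x=3, y=6) -> (x=2, y=6) -> (x=2, y=7) -> (x=2, y=8) -> (x=2, y=9) -> (x=1, y=9) -> (x=0, y=9)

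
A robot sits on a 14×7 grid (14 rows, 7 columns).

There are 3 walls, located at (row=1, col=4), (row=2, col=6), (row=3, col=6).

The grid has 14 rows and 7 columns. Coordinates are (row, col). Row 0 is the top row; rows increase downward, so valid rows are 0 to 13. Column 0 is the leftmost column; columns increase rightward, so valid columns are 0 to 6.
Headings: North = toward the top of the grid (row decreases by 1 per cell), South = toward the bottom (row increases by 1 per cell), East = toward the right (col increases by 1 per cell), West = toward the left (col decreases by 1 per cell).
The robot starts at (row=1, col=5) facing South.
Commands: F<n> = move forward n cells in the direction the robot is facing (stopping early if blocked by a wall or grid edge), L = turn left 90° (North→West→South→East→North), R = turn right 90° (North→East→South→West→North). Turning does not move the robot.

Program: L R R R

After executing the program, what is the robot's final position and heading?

Answer: Final position: (row=1, col=5), facing North

Derivation:
Start: (row=1, col=5), facing South
  L: turn left, now facing East
  R: turn right, now facing South
  R: turn right, now facing West
  R: turn right, now facing North
Final: (row=1, col=5), facing North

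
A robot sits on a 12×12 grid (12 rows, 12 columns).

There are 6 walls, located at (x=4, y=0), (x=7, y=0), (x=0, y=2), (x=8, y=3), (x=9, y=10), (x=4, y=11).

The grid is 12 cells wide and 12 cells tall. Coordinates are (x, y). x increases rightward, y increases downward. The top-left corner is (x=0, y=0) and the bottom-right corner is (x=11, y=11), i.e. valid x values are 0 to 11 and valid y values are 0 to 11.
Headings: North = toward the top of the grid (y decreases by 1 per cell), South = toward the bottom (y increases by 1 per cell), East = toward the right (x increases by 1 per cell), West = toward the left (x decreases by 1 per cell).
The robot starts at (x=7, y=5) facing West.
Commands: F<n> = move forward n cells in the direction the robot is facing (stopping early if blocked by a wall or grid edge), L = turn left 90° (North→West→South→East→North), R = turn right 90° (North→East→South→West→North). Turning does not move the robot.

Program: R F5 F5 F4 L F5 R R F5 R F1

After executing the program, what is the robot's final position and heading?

Answer: Final position: (x=7, y=2), facing South

Derivation:
Start: (x=7, y=5), facing West
  R: turn right, now facing North
  F5: move forward 4/5 (blocked), now at (x=7, y=1)
  F5: move forward 0/5 (blocked), now at (x=7, y=1)
  F4: move forward 0/4 (blocked), now at (x=7, y=1)
  L: turn left, now facing West
  F5: move forward 5, now at (x=2, y=1)
  R: turn right, now facing North
  R: turn right, now facing East
  F5: move forward 5, now at (x=7, y=1)
  R: turn right, now facing South
  F1: move forward 1, now at (x=7, y=2)
Final: (x=7, y=2), facing South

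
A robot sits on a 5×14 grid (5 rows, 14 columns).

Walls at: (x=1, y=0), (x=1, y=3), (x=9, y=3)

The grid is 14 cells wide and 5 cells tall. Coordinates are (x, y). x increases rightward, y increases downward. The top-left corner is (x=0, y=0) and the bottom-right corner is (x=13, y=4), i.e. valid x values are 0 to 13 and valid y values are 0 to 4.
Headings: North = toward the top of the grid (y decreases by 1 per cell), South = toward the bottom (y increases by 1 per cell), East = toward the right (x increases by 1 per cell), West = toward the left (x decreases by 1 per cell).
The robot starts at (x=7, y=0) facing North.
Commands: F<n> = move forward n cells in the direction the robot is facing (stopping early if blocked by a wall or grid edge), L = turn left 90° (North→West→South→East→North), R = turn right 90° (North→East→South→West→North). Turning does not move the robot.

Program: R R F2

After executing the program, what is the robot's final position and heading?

Answer: Final position: (x=7, y=2), facing South

Derivation:
Start: (x=7, y=0), facing North
  R: turn right, now facing East
  R: turn right, now facing South
  F2: move forward 2, now at (x=7, y=2)
Final: (x=7, y=2), facing South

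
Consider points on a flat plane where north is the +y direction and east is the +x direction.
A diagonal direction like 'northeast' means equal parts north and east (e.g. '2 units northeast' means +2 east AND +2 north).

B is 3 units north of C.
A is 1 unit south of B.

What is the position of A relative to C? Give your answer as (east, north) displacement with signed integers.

Place C at the origin (east=0, north=0).
  B is 3 units north of C: delta (east=+0, north=+3); B at (east=0, north=3).
  A is 1 unit south of B: delta (east=+0, north=-1); A at (east=0, north=2).
Therefore A relative to C: (east=0, north=2).

Answer: A is at (east=0, north=2) relative to C.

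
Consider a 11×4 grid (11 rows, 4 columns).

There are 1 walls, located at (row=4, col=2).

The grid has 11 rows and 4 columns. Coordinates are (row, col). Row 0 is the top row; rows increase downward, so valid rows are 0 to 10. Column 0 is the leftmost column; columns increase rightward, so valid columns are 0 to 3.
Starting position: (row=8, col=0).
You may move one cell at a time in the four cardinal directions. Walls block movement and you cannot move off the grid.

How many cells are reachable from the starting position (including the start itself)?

BFS flood-fill from (row=8, col=0):
  Distance 0: (row=8, col=0)
  Distance 1: (row=7, col=0), (row=8, col=1), (row=9, col=0)
  Distance 2: (row=6, col=0), (row=7, col=1), (row=8, col=2), (row=9, col=1), (row=10, col=0)
  Distance 3: (row=5, col=0), (row=6, col=1), (row=7, col=2), (row=8, col=3), (row=9, col=2), (row=10, col=1)
  Distance 4: (row=4, col=0), (row=5, col=1), (row=6, col=2), (row=7, col=3), (row=9, col=3), (row=10, col=2)
  Distance 5: (row=3, col=0), (row=4, col=1), (row=5, col=2), (row=6, col=3), (row=10, col=3)
  Distance 6: (row=2, col=0), (row=3, col=1), (row=5, col=3)
  Distance 7: (row=1, col=0), (row=2, col=1), (row=3, col=2), (row=4, col=3)
  Distance 8: (row=0, col=0), (row=1, col=1), (row=2, col=2), (row=3, col=3)
  Distance 9: (row=0, col=1), (row=1, col=2), (row=2, col=3)
  Distance 10: (row=0, col=2), (row=1, col=3)
  Distance 11: (row=0, col=3)
Total reachable: 43 (grid has 43 open cells total)

Answer: Reachable cells: 43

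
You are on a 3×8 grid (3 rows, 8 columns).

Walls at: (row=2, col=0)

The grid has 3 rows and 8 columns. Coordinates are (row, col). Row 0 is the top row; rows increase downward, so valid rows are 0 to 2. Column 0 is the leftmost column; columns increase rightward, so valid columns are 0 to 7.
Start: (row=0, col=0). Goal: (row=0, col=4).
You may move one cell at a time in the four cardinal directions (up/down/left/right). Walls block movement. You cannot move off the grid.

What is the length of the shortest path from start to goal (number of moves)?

Answer: Shortest path length: 4

Derivation:
BFS from (row=0, col=0) until reaching (row=0, col=4):
  Distance 0: (row=0, col=0)
  Distance 1: (row=0, col=1), (row=1, col=0)
  Distance 2: (row=0, col=2), (row=1, col=1)
  Distance 3: (row=0, col=3), (row=1, col=2), (row=2, col=1)
  Distance 4: (row=0, col=4), (row=1, col=3), (row=2, col=2)  <- goal reached here
One shortest path (4 moves): (row=0, col=0) -> (row=0, col=1) -> (row=0, col=2) -> (row=0, col=3) -> (row=0, col=4)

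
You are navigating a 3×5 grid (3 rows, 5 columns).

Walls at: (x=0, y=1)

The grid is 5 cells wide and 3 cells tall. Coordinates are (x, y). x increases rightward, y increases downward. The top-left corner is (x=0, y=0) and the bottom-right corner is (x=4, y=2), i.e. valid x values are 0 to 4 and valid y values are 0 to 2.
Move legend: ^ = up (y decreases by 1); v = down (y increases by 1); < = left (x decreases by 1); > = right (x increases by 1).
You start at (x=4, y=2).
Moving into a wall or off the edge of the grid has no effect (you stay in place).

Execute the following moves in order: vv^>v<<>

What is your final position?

Start: (x=4, y=2)
  v (down): blocked, stay at (x=4, y=2)
  v (down): blocked, stay at (x=4, y=2)
  ^ (up): (x=4, y=2) -> (x=4, y=1)
  > (right): blocked, stay at (x=4, y=1)
  v (down): (x=4, y=1) -> (x=4, y=2)
  < (left): (x=4, y=2) -> (x=3, y=2)
  < (left): (x=3, y=2) -> (x=2, y=2)
  > (right): (x=2, y=2) -> (x=3, y=2)
Final: (x=3, y=2)

Answer: Final position: (x=3, y=2)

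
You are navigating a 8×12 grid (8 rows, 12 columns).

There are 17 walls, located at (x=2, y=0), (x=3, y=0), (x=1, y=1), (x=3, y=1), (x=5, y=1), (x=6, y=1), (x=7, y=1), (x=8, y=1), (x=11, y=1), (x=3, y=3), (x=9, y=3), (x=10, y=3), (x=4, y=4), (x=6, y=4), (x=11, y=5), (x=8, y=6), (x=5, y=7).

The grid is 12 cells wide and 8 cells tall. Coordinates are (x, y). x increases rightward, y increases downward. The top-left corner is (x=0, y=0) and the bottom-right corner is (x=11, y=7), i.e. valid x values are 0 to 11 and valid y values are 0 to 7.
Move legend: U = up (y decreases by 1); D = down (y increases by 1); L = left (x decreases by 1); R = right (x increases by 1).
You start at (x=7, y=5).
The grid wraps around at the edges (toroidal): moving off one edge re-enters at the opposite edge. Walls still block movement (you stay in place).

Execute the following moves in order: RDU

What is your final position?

Answer: Final position: (x=8, y=4)

Derivation:
Start: (x=7, y=5)
  R (right): (x=7, y=5) -> (x=8, y=5)
  D (down): blocked, stay at (x=8, y=5)
  U (up): (x=8, y=5) -> (x=8, y=4)
Final: (x=8, y=4)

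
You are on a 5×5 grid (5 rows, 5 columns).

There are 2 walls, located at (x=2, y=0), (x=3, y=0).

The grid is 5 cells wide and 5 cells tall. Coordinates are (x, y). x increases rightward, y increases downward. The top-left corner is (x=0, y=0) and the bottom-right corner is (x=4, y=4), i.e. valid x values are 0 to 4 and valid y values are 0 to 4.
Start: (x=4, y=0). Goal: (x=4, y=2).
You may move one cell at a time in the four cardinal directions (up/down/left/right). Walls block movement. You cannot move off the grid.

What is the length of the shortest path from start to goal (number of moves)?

Answer: Shortest path length: 2

Derivation:
BFS from (x=4, y=0) until reaching (x=4, y=2):
  Distance 0: (x=4, y=0)
  Distance 1: (x=4, y=1)
  Distance 2: (x=3, y=1), (x=4, y=2)  <- goal reached here
One shortest path (2 moves): (x=4, y=0) -> (x=4, y=1) -> (x=4, y=2)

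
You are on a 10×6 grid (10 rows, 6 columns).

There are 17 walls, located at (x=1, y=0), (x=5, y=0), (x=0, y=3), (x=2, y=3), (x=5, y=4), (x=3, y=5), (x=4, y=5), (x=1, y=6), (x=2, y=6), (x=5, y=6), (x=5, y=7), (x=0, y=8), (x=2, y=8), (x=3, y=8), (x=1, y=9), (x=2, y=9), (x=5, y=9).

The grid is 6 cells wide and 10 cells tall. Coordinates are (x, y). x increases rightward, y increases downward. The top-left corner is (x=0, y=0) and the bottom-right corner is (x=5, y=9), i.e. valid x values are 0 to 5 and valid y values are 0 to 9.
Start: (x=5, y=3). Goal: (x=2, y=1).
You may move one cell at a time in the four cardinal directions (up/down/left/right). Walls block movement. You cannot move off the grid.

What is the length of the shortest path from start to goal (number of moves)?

Answer: Shortest path length: 5

Derivation:
BFS from (x=5, y=3) until reaching (x=2, y=1):
  Distance 0: (x=5, y=3)
  Distance 1: (x=5, y=2), (x=4, y=3)
  Distance 2: (x=5, y=1), (x=4, y=2), (x=3, y=3), (x=4, y=4)
  Distance 3: (x=4, y=1), (x=3, y=2), (x=3, y=4)
  Distance 4: (x=4, y=0), (x=3, y=1), (x=2, y=2), (x=2, y=4)
  Distance 5: (x=3, y=0), (x=2, y=1), (x=1, y=2), (x=1, y=4), (x=2, y=5)  <- goal reached here
One shortest path (5 moves): (x=5, y=3) -> (x=4, y=3) -> (x=3, y=3) -> (x=3, y=2) -> (x=2, y=2) -> (x=2, y=1)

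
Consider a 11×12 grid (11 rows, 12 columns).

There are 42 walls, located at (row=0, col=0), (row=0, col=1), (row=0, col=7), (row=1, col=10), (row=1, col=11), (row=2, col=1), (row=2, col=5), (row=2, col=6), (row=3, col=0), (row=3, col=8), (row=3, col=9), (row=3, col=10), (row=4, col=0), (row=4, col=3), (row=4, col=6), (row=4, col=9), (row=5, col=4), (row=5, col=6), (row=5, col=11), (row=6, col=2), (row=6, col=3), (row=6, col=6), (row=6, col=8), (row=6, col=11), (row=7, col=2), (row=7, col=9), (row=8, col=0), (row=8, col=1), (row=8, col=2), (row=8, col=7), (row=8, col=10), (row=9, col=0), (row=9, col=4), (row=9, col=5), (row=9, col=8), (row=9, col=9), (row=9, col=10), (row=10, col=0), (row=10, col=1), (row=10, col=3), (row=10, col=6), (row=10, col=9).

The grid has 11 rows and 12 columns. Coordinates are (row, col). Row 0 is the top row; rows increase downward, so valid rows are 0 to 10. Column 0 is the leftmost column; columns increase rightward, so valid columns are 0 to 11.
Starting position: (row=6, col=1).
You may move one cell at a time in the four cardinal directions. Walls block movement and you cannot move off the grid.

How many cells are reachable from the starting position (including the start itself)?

Answer: Reachable cells: 88

Derivation:
BFS flood-fill from (row=6, col=1):
  Distance 0: (row=6, col=1)
  Distance 1: (row=5, col=1), (row=6, col=0), (row=7, col=1)
  Distance 2: (row=4, col=1), (row=5, col=0), (row=5, col=2), (row=7, col=0)
  Distance 3: (row=3, col=1), (row=4, col=2), (row=5, col=3)
  Distance 4: (row=3, col=2)
  Distance 5: (row=2, col=2), (row=3, col=3)
  Distance 6: (row=1, col=2), (row=2, col=3), (row=3, col=4)
  Distance 7: (row=0, col=2), (row=1, col=1), (row=1, col=3), (row=2, col=4), (row=3, col=5), (row=4, col=4)
  Distance 8: (row=0, col=3), (row=1, col=0), (row=1, col=4), (row=3, col=6), (row=4, col=5)
  Distance 9: (row=0, col=4), (row=1, col=5), (row=2, col=0), (row=3, col=7), (row=5, col=5)
  Distance 10: (row=0, col=5), (row=1, col=6), (row=2, col=7), (row=4, col=7), (row=6, col=5)
  Distance 11: (row=0, col=6), (row=1, col=7), (row=2, col=8), (row=4, col=8), (row=5, col=7), (row=6, col=4), (row=7, col=5)
  Distance 12: (row=1, col=8), (row=2, col=9), (row=5, col=8), (row=6, col=7), (row=7, col=4), (row=7, col=6), (row=8, col=5)
  Distance 13: (row=0, col=8), (row=1, col=9), (row=2, col=10), (row=5, col=9), (row=7, col=3), (row=7, col=7), (row=8, col=4), (row=8, col=6)
  Distance 14: (row=0, col=9), (row=2, col=11), (row=5, col=10), (row=6, col=9), (row=7, col=8), (row=8, col=3), (row=9, col=6)
  Distance 15: (row=0, col=10), (row=3, col=11), (row=4, col=10), (row=6, col=10), (row=8, col=8), (row=9, col=3), (row=9, col=7)
  Distance 16: (row=0, col=11), (row=4, col=11), (row=7, col=10), (row=8, col=9), (row=9, col=2), (row=10, col=7)
  Distance 17: (row=7, col=11), (row=9, col=1), (row=10, col=2), (row=10, col=8)
  Distance 18: (row=8, col=11)
  Distance 19: (row=9, col=11)
  Distance 20: (row=10, col=11)
  Distance 21: (row=10, col=10)
Total reachable: 88 (grid has 90 open cells total)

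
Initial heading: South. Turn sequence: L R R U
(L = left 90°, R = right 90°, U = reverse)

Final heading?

Start: South
  L (left (90° counter-clockwise)) -> East
  R (right (90° clockwise)) -> South
  R (right (90° clockwise)) -> West
  U (U-turn (180°)) -> East
Final: East

Answer: Final heading: East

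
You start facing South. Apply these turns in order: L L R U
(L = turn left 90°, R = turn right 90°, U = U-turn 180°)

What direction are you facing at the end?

Answer: Final heading: West

Derivation:
Start: South
  L (left (90° counter-clockwise)) -> East
  L (left (90° counter-clockwise)) -> North
  R (right (90° clockwise)) -> East
  U (U-turn (180°)) -> West
Final: West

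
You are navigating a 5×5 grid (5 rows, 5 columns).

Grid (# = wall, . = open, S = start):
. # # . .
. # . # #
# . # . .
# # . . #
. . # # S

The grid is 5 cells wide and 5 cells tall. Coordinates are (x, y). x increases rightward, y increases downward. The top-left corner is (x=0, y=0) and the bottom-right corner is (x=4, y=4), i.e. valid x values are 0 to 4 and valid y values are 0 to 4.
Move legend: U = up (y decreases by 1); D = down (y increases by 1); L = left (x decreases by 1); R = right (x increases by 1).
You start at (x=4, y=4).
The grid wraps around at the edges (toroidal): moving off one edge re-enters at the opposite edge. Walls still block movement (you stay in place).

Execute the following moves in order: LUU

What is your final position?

Answer: Final position: (x=4, y=4)

Derivation:
Start: (x=4, y=4)
  L (left): blocked, stay at (x=4, y=4)
  U (up): blocked, stay at (x=4, y=4)
  U (up): blocked, stay at (x=4, y=4)
Final: (x=4, y=4)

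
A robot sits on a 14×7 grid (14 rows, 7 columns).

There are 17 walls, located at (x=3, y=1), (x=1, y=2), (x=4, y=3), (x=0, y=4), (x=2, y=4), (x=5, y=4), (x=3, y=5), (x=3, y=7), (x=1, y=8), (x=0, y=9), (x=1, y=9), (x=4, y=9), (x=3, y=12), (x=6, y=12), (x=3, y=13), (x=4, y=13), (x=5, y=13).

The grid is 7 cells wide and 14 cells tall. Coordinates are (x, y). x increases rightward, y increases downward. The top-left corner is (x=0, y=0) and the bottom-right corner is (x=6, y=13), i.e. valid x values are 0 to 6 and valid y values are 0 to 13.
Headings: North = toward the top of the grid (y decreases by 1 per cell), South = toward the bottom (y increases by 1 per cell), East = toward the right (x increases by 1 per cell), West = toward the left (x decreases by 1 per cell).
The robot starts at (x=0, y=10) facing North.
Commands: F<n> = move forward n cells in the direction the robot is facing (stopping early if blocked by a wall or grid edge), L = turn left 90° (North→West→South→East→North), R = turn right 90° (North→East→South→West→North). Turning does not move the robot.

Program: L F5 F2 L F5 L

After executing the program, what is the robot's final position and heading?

Answer: Final position: (x=0, y=13), facing East

Derivation:
Start: (x=0, y=10), facing North
  L: turn left, now facing West
  F5: move forward 0/5 (blocked), now at (x=0, y=10)
  F2: move forward 0/2 (blocked), now at (x=0, y=10)
  L: turn left, now facing South
  F5: move forward 3/5 (blocked), now at (x=0, y=13)
  L: turn left, now facing East
Final: (x=0, y=13), facing East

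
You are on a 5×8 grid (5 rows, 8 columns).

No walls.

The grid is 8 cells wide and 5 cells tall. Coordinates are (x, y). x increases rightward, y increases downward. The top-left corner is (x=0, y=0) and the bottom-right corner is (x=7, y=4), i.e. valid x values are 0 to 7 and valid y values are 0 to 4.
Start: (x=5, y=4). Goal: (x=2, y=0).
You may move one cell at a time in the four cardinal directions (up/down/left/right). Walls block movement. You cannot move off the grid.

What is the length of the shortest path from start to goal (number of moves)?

Answer: Shortest path length: 7

Derivation:
BFS from (x=5, y=4) until reaching (x=2, y=0):
  Distance 0: (x=5, y=4)
  Distance 1: (x=5, y=3), (x=4, y=4), (x=6, y=4)
  Distance 2: (x=5, y=2), (x=4, y=3), (x=6, y=3), (x=3, y=4), (x=7, y=4)
  Distance 3: (x=5, y=1), (x=4, y=2), (x=6, y=2), (x=3, y=3), (x=7, y=3), (x=2, y=4)
  Distance 4: (x=5, y=0), (x=4, y=1), (x=6, y=1), (x=3, y=2), (x=7, y=2), (x=2, y=3), (x=1, y=4)
  Distance 5: (x=4, y=0), (x=6, y=0), (x=3, y=1), (x=7, y=1), (x=2, y=2), (x=1, y=3), (x=0, y=4)
  Distance 6: (x=3, y=0), (x=7, y=0), (x=2, y=1), (x=1, y=2), (x=0, y=3)
  Distance 7: (x=2, y=0), (x=1, y=1), (x=0, y=2)  <- goal reached here
One shortest path (7 moves): (x=5, y=4) -> (x=4, y=4) -> (x=3, y=4) -> (x=2, y=4) -> (x=2, y=3) -> (x=2, y=2) -> (x=2, y=1) -> (x=2, y=0)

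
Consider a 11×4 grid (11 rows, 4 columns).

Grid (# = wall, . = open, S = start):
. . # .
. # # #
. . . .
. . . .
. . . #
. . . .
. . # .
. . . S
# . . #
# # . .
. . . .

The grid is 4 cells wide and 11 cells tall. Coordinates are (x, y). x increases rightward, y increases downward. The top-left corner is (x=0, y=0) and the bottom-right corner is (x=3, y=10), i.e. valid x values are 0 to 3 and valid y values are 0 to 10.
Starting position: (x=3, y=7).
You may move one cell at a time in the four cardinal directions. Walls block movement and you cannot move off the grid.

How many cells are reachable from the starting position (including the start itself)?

Answer: Reachable cells: 33

Derivation:
BFS flood-fill from (x=3, y=7):
  Distance 0: (x=3, y=7)
  Distance 1: (x=3, y=6), (x=2, y=7)
  Distance 2: (x=3, y=5), (x=1, y=7), (x=2, y=8)
  Distance 3: (x=2, y=5), (x=1, y=6), (x=0, y=7), (x=1, y=8), (x=2, y=9)
  Distance 4: (x=2, y=4), (x=1, y=5), (x=0, y=6), (x=3, y=9), (x=2, y=10)
  Distance 5: (x=2, y=3), (x=1, y=4), (x=0, y=5), (x=1, y=10), (x=3, y=10)
  Distance 6: (x=2, y=2), (x=1, y=3), (x=3, y=3), (x=0, y=4), (x=0, y=10)
  Distance 7: (x=1, y=2), (x=3, y=2), (x=0, y=3)
  Distance 8: (x=0, y=2)
  Distance 9: (x=0, y=1)
  Distance 10: (x=0, y=0)
  Distance 11: (x=1, y=0)
Total reachable: 33 (grid has 34 open cells total)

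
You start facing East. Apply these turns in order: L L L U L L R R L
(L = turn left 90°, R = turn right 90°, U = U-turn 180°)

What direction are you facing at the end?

Start: East
  L (left (90° counter-clockwise)) -> North
  L (left (90° counter-clockwise)) -> West
  L (left (90° counter-clockwise)) -> South
  U (U-turn (180°)) -> North
  L (left (90° counter-clockwise)) -> West
  L (left (90° counter-clockwise)) -> South
  R (right (90° clockwise)) -> West
  R (right (90° clockwise)) -> North
  L (left (90° counter-clockwise)) -> West
Final: West

Answer: Final heading: West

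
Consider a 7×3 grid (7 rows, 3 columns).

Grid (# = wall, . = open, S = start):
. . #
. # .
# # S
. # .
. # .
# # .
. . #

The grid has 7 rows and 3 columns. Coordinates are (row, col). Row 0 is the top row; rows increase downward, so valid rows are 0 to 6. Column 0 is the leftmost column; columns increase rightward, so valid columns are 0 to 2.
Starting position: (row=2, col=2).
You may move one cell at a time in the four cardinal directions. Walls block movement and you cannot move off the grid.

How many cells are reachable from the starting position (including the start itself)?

Answer: Reachable cells: 5

Derivation:
BFS flood-fill from (row=2, col=2):
  Distance 0: (row=2, col=2)
  Distance 1: (row=1, col=2), (row=3, col=2)
  Distance 2: (row=4, col=2)
  Distance 3: (row=5, col=2)
Total reachable: 5 (grid has 12 open cells total)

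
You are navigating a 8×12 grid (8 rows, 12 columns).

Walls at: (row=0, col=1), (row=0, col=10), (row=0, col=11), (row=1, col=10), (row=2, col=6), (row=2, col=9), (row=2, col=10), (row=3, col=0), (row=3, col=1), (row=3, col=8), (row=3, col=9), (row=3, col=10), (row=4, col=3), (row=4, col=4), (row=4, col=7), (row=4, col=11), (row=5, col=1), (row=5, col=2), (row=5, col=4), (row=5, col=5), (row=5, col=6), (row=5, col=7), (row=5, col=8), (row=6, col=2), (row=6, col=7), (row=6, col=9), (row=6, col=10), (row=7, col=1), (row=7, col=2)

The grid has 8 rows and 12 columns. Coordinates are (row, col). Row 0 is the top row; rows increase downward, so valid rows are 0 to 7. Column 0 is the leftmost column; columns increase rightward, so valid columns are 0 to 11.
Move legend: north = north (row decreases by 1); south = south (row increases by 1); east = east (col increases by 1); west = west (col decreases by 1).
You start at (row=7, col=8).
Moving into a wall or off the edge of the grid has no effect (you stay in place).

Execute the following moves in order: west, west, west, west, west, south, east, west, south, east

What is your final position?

Start: (row=7, col=8)
  west (west): (row=7, col=8) -> (row=7, col=7)
  west (west): (row=7, col=7) -> (row=7, col=6)
  west (west): (row=7, col=6) -> (row=7, col=5)
  west (west): (row=7, col=5) -> (row=7, col=4)
  west (west): (row=7, col=4) -> (row=7, col=3)
  south (south): blocked, stay at (row=7, col=3)
  east (east): (row=7, col=3) -> (row=7, col=4)
  west (west): (row=7, col=4) -> (row=7, col=3)
  south (south): blocked, stay at (row=7, col=3)
  east (east): (row=7, col=3) -> (row=7, col=4)
Final: (row=7, col=4)

Answer: Final position: (row=7, col=4)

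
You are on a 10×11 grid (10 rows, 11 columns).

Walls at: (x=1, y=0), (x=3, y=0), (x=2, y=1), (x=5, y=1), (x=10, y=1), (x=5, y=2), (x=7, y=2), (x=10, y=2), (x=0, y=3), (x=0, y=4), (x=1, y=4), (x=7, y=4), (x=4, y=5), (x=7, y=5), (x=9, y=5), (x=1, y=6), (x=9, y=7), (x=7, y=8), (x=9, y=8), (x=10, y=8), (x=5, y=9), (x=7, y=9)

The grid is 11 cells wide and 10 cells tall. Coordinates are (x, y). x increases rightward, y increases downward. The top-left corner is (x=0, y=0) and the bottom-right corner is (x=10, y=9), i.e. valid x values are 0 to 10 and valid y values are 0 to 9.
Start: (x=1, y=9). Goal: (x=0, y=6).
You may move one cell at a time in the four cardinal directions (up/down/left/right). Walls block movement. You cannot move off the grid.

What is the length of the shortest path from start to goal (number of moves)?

Answer: Shortest path length: 4

Derivation:
BFS from (x=1, y=9) until reaching (x=0, y=6):
  Distance 0: (x=1, y=9)
  Distance 1: (x=1, y=8), (x=0, y=9), (x=2, y=9)
  Distance 2: (x=1, y=7), (x=0, y=8), (x=2, y=8), (x=3, y=9)
  Distance 3: (x=0, y=7), (x=2, y=7), (x=3, y=8), (x=4, y=9)
  Distance 4: (x=0, y=6), (x=2, y=6), (x=3, y=7), (x=4, y=8)  <- goal reached here
One shortest path (4 moves): (x=1, y=9) -> (x=0, y=9) -> (x=0, y=8) -> (x=0, y=7) -> (x=0, y=6)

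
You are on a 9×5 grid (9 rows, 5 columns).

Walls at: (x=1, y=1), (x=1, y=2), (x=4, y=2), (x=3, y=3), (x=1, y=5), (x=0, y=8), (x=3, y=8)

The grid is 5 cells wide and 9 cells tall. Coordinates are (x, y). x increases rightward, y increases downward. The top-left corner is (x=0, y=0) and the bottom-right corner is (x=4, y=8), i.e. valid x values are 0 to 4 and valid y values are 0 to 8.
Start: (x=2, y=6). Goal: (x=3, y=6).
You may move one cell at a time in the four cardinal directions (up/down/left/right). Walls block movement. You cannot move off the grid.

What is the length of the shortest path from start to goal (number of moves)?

Answer: Shortest path length: 1

Derivation:
BFS from (x=2, y=6) until reaching (x=3, y=6):
  Distance 0: (x=2, y=6)
  Distance 1: (x=2, y=5), (x=1, y=6), (x=3, y=6), (x=2, y=7)  <- goal reached here
One shortest path (1 moves): (x=2, y=6) -> (x=3, y=6)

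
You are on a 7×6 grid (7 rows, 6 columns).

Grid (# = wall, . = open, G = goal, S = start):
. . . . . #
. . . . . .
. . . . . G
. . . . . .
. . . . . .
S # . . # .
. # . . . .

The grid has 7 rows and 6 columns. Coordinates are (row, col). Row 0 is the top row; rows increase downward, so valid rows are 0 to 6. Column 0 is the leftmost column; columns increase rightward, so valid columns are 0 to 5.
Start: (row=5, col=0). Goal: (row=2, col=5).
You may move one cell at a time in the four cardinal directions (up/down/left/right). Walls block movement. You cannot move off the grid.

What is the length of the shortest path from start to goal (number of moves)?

Answer: Shortest path length: 8

Derivation:
BFS from (row=5, col=0) until reaching (row=2, col=5):
  Distance 0: (row=5, col=0)
  Distance 1: (row=4, col=0), (row=6, col=0)
  Distance 2: (row=3, col=0), (row=4, col=1)
  Distance 3: (row=2, col=0), (row=3, col=1), (row=4, col=2)
  Distance 4: (row=1, col=0), (row=2, col=1), (row=3, col=2), (row=4, col=3), (row=5, col=2)
  Distance 5: (row=0, col=0), (row=1, col=1), (row=2, col=2), (row=3, col=3), (row=4, col=4), (row=5, col=3), (row=6, col=2)
  Distance 6: (row=0, col=1), (row=1, col=2), (row=2, col=3), (row=3, col=4), (row=4, col=5), (row=6, col=3)
  Distance 7: (row=0, col=2), (row=1, col=3), (row=2, col=4), (row=3, col=5), (row=5, col=5), (row=6, col=4)
  Distance 8: (row=0, col=3), (row=1, col=4), (row=2, col=5), (row=6, col=5)  <- goal reached here
One shortest path (8 moves): (row=5, col=0) -> (row=4, col=0) -> (row=4, col=1) -> (row=4, col=2) -> (row=4, col=3) -> (row=4, col=4) -> (row=4, col=5) -> (row=3, col=5) -> (row=2, col=5)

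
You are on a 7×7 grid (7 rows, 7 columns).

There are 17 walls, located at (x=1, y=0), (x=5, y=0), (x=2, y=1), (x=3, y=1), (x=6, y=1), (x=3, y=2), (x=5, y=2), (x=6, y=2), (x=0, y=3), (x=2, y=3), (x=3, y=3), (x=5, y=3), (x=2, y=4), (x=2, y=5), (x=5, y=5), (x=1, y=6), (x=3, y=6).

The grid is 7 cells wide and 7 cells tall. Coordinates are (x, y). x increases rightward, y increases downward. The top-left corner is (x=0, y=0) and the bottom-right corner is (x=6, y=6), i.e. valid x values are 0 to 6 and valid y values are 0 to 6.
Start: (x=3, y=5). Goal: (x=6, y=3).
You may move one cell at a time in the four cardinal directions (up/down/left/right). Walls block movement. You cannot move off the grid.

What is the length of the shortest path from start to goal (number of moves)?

Answer: Shortest path length: 5

Derivation:
BFS from (x=3, y=5) until reaching (x=6, y=3):
  Distance 0: (x=3, y=5)
  Distance 1: (x=3, y=4), (x=4, y=5)
  Distance 2: (x=4, y=4), (x=4, y=6)
  Distance 3: (x=4, y=3), (x=5, y=4), (x=5, y=6)
  Distance 4: (x=4, y=2), (x=6, y=4), (x=6, y=6)
  Distance 5: (x=4, y=1), (x=6, y=3), (x=6, y=5)  <- goal reached here
One shortest path (5 moves): (x=3, y=5) -> (x=4, y=5) -> (x=4, y=4) -> (x=5, y=4) -> (x=6, y=4) -> (x=6, y=3)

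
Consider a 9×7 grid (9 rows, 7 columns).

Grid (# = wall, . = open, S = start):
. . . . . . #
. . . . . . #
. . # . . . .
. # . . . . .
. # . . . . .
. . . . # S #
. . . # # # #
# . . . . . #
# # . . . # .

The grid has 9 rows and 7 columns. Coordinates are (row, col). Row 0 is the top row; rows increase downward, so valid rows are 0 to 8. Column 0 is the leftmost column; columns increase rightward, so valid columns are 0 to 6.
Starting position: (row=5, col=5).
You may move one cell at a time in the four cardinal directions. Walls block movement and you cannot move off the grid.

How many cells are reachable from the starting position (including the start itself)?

BFS flood-fill from (row=5, col=5):
  Distance 0: (row=5, col=5)
  Distance 1: (row=4, col=5)
  Distance 2: (row=3, col=5), (row=4, col=4), (row=4, col=6)
  Distance 3: (row=2, col=5), (row=3, col=4), (row=3, col=6), (row=4, col=3)
  Distance 4: (row=1, col=5), (row=2, col=4), (row=2, col=6), (row=3, col=3), (row=4, col=2), (row=5, col=3)
  Distance 5: (row=0, col=5), (row=1, col=4), (row=2, col=3), (row=3, col=2), (row=5, col=2)
  Distance 6: (row=0, col=4), (row=1, col=3), (row=5, col=1), (row=6, col=2)
  Distance 7: (row=0, col=3), (row=1, col=2), (row=5, col=0), (row=6, col=1), (row=7, col=2)
  Distance 8: (row=0, col=2), (row=1, col=1), (row=4, col=0), (row=6, col=0), (row=7, col=1), (row=7, col=3), (row=8, col=2)
  Distance 9: (row=0, col=1), (row=1, col=0), (row=2, col=1), (row=3, col=0), (row=7, col=4), (row=8, col=3)
  Distance 10: (row=0, col=0), (row=2, col=0), (row=7, col=5), (row=8, col=4)
Total reachable: 46 (grid has 47 open cells total)

Answer: Reachable cells: 46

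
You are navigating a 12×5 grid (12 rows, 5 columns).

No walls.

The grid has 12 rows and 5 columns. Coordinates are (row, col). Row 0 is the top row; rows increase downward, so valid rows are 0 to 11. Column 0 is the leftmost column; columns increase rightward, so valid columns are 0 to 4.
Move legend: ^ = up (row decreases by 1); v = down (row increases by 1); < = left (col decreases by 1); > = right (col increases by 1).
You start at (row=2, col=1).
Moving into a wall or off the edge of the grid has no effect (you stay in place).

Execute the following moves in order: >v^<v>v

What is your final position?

Answer: Final position: (row=4, col=2)

Derivation:
Start: (row=2, col=1)
  > (right): (row=2, col=1) -> (row=2, col=2)
  v (down): (row=2, col=2) -> (row=3, col=2)
  ^ (up): (row=3, col=2) -> (row=2, col=2)
  < (left): (row=2, col=2) -> (row=2, col=1)
  v (down): (row=2, col=1) -> (row=3, col=1)
  > (right): (row=3, col=1) -> (row=3, col=2)
  v (down): (row=3, col=2) -> (row=4, col=2)
Final: (row=4, col=2)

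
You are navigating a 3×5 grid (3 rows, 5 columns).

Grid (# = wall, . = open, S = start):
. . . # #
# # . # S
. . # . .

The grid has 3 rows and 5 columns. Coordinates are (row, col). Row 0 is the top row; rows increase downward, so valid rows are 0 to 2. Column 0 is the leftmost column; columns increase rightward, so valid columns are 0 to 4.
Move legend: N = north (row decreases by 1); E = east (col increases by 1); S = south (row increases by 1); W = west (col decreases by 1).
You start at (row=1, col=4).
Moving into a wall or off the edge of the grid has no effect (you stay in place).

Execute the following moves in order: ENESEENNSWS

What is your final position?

Start: (row=1, col=4)
  E (east): blocked, stay at (row=1, col=4)
  N (north): blocked, stay at (row=1, col=4)
  E (east): blocked, stay at (row=1, col=4)
  S (south): (row=1, col=4) -> (row=2, col=4)
  E (east): blocked, stay at (row=2, col=4)
  E (east): blocked, stay at (row=2, col=4)
  N (north): (row=2, col=4) -> (row=1, col=4)
  N (north): blocked, stay at (row=1, col=4)
  S (south): (row=1, col=4) -> (row=2, col=4)
  W (west): (row=2, col=4) -> (row=2, col=3)
  S (south): blocked, stay at (row=2, col=3)
Final: (row=2, col=3)

Answer: Final position: (row=2, col=3)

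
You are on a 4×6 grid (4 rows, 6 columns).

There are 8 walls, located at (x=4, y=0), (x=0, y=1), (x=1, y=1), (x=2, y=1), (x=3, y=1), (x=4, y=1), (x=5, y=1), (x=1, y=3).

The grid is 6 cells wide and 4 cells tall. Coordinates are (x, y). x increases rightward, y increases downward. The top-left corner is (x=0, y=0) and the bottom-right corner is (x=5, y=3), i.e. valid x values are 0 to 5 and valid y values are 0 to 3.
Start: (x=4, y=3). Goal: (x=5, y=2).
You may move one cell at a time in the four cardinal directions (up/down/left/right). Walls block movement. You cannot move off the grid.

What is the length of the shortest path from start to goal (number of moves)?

BFS from (x=4, y=3) until reaching (x=5, y=2):
  Distance 0: (x=4, y=3)
  Distance 1: (x=4, y=2), (x=3, y=3), (x=5, y=3)
  Distance 2: (x=3, y=2), (x=5, y=2), (x=2, y=3)  <- goal reached here
One shortest path (2 moves): (x=4, y=3) -> (x=5, y=3) -> (x=5, y=2)

Answer: Shortest path length: 2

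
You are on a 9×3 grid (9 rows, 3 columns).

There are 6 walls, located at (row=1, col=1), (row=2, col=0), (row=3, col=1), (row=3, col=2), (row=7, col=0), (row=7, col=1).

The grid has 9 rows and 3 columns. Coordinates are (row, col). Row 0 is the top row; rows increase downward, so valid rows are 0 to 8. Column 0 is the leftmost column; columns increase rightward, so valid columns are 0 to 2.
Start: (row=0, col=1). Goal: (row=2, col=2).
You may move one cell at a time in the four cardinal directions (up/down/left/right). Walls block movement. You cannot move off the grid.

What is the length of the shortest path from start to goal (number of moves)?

BFS from (row=0, col=1) until reaching (row=2, col=2):
  Distance 0: (row=0, col=1)
  Distance 1: (row=0, col=0), (row=0, col=2)
  Distance 2: (row=1, col=0), (row=1, col=2)
  Distance 3: (row=2, col=2)  <- goal reached here
One shortest path (3 moves): (row=0, col=1) -> (row=0, col=2) -> (row=1, col=2) -> (row=2, col=2)

Answer: Shortest path length: 3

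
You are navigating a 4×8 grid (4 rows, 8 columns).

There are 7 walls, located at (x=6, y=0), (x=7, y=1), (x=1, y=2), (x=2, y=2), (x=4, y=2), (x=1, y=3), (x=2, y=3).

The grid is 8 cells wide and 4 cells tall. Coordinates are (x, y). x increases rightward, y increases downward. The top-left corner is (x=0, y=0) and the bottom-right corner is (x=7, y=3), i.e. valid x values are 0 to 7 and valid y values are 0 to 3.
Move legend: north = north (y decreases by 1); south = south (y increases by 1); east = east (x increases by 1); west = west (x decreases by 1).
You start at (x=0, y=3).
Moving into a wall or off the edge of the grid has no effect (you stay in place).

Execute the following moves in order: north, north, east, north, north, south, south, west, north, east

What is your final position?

Start: (x=0, y=3)
  north (north): (x=0, y=3) -> (x=0, y=2)
  north (north): (x=0, y=2) -> (x=0, y=1)
  east (east): (x=0, y=1) -> (x=1, y=1)
  north (north): (x=1, y=1) -> (x=1, y=0)
  north (north): blocked, stay at (x=1, y=0)
  south (south): (x=1, y=0) -> (x=1, y=1)
  south (south): blocked, stay at (x=1, y=1)
  west (west): (x=1, y=1) -> (x=0, y=1)
  north (north): (x=0, y=1) -> (x=0, y=0)
  east (east): (x=0, y=0) -> (x=1, y=0)
Final: (x=1, y=0)

Answer: Final position: (x=1, y=0)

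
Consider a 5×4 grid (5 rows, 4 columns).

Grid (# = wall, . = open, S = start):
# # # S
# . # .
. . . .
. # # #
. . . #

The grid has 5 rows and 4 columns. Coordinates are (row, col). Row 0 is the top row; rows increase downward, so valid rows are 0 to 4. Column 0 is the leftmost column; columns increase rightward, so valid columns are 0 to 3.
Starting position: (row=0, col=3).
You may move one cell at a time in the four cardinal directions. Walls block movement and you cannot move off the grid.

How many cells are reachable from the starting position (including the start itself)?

Answer: Reachable cells: 11

Derivation:
BFS flood-fill from (row=0, col=3):
  Distance 0: (row=0, col=3)
  Distance 1: (row=1, col=3)
  Distance 2: (row=2, col=3)
  Distance 3: (row=2, col=2)
  Distance 4: (row=2, col=1)
  Distance 5: (row=1, col=1), (row=2, col=0)
  Distance 6: (row=3, col=0)
  Distance 7: (row=4, col=0)
  Distance 8: (row=4, col=1)
  Distance 9: (row=4, col=2)
Total reachable: 11 (grid has 11 open cells total)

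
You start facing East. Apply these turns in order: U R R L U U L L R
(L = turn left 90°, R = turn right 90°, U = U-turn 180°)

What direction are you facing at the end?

Start: East
  U (U-turn (180°)) -> West
  R (right (90° clockwise)) -> North
  R (right (90° clockwise)) -> East
  L (left (90° counter-clockwise)) -> North
  U (U-turn (180°)) -> South
  U (U-turn (180°)) -> North
  L (left (90° counter-clockwise)) -> West
  L (left (90° counter-clockwise)) -> South
  R (right (90° clockwise)) -> West
Final: West

Answer: Final heading: West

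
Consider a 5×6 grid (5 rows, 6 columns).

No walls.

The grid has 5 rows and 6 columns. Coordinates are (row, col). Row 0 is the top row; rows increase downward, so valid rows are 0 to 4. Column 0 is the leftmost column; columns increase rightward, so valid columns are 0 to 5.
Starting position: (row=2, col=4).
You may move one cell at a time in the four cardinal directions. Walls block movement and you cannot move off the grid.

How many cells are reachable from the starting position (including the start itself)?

BFS flood-fill from (row=2, col=4):
  Distance 0: (row=2, col=4)
  Distance 1: (row=1, col=4), (row=2, col=3), (row=2, col=5), (row=3, col=4)
  Distance 2: (row=0, col=4), (row=1, col=3), (row=1, col=5), (row=2, col=2), (row=3, col=3), (row=3, col=5), (row=4, col=4)
  Distance 3: (row=0, col=3), (row=0, col=5), (row=1, col=2), (row=2, col=1), (row=3, col=2), (row=4, col=3), (row=4, col=5)
  Distance 4: (row=0, col=2), (row=1, col=1), (row=2, col=0), (row=3, col=1), (row=4, col=2)
  Distance 5: (row=0, col=1), (row=1, col=0), (row=3, col=0), (row=4, col=1)
  Distance 6: (row=0, col=0), (row=4, col=0)
Total reachable: 30 (grid has 30 open cells total)

Answer: Reachable cells: 30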